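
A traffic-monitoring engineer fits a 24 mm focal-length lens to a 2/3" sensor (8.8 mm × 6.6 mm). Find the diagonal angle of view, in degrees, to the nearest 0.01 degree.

Sensor diagonal = √(8.8² + 6.6²) = √121.0000 ≈ 11.0000 mm.
Angle of view α = 2·arctan(d/2f) with d = 11.0000 mm and f = 24 mm.
d/2f = 0.22917; arctan(0.22917) ≈ 12.9074°, so α ≈ 25.8148°.

25.81°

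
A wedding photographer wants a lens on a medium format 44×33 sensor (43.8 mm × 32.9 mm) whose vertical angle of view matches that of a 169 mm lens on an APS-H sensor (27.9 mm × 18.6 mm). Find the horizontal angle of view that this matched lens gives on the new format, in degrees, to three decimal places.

8.380°

Equal vertical AOV ⇒ f₂ = f₁ · 32.9/18.6 = 169 × 1.76882 ≈ 298.9301 mm.
Horizontal AOV on the new format = 2·arctan(43.8 / (2 × 298.9301)) = 2·arctan(0.07326) ≈ 8.3802°.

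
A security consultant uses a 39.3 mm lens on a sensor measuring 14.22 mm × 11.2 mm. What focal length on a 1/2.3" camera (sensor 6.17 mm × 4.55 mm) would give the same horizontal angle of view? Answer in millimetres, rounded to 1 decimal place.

Equal angle of view means equal width/f ratio, so f₂ = f₁ · (width₂/width₁) = 39.3 × 6.17/14.22.
f₂ = 39.3 × 0.43390 ≈ 17.052 mm.

17.1 mm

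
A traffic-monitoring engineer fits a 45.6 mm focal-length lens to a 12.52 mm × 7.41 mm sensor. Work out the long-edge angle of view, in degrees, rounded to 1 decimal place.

Angle of view α = 2·arctan(w/2f) with w = 12.52 mm and f = 45.6 mm.
w/2f = 0.13728; arctan(0.13728) ≈ 7.8167°, so α ≈ 15.6335°.

15.6°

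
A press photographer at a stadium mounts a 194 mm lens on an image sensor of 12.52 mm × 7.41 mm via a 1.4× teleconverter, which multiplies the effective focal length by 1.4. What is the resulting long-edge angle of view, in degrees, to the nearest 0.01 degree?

2.64°

Effective focal length f = 194 × 1.4 = 271.6 mm.
α = 2·arctan(12.52 / (2 × 271.6)) = 2·arctan(0.02305) ≈ 2.6407°.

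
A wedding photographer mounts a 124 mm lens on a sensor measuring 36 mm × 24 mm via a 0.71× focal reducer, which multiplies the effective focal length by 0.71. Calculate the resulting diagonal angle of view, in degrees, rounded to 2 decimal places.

27.61°

Effective focal length f = 124 × 0.71 = 88.04 mm.
Sensor diagonal = √(36² + 24²) = √1872.0000 ≈ 43.2666 mm.
α = 2·arctan(43.267 / (2 × 88.04)) = 2·arctan(0.24572) ≈ 27.6106°.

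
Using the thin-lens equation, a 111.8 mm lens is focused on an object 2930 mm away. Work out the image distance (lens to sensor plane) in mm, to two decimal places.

1/dᵢ = 1/f − 1/dₒ = 1/111.8 − 1/2930 = 0.0086032 mm⁻¹.
dᵢ = 1/0.0086032 ≈ 116.2352 mm.

116.24 mm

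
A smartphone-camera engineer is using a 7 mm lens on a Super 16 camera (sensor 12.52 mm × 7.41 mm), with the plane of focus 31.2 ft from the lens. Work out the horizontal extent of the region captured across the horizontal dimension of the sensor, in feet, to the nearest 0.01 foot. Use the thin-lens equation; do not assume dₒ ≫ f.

55.76 ft

dₒ: 31.2 ft × 304.8 mm/ft = 9509.76 mm.
Similar triangles through the lens centre give W/dₒ = w/dᵢ; with 1/f = 1/dₒ + 1/dᵢ this gives W = w·(dₒ − f)/f.
W = 12.52 mm × (9509.76 − 7) / 7 = 12.52 × 1357.5371 ≈ 16996.364 mm = 16996.364/304.8 ft = 55.7624 ft.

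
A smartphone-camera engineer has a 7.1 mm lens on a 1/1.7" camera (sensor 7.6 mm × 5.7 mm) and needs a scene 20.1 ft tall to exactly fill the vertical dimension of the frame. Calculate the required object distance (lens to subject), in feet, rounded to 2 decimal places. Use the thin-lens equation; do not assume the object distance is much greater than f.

25.06 ft

W: 20.1 ft × 304.8 mm/ft = 6126.48 mm.
Magnification m = h/W = dᵢ/dₒ; combined with 1/f = 1/dₒ + 1/dᵢ this gives dₒ = f·(1 + W/h).
dₒ = 7.1 mm × (1 + 6126.48/5.7) = 7.1 × 1075.8210 ≈ 7638.329 mm = 7638.329/304.8 ft = 25.0601 ft.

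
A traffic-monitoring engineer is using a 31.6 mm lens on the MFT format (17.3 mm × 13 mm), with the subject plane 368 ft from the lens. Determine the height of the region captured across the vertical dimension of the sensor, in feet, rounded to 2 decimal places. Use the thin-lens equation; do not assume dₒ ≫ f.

dₒ: 368 ft × 304.8 mm/ft = 112166.40 mm.
Similar triangles through the lens centre give W/dₒ = h/dᵢ; with 1/f = 1/dₒ + 1/dᵢ this gives W = h·(dₒ − f)/f.
W = 13 mm × (112166 − 31.6) / 31.6 = 13 × 3548.5695 ≈ 46131.404 mm = 46131.404/304.8 ft = 151.35 ft.

151.35 ft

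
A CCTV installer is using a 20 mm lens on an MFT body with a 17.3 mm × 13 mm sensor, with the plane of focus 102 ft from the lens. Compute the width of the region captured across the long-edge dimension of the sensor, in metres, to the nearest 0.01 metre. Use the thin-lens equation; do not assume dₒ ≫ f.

26.88 m

dₒ: 102 ft × 304.8 mm/ft = 31089.60 mm.
Similar triangles through the lens centre give W/dₒ = w/dᵢ; with 1/f = 1/dₒ + 1/dᵢ this gives W = w·(dₒ − f)/f.
W = 17.3 mm × (31089.6 − 20) / 20 = 17.3 × 1553.4800 ≈ 26875.203 mm = 26.8752 m.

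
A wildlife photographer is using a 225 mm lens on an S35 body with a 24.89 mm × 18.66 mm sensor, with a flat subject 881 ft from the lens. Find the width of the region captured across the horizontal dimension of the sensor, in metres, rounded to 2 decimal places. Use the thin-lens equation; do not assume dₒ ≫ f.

dₒ: 881 ft × 304.8 mm/ft = 268528.79 mm.
Similar triangles through the lens centre give W/dₒ = w/dᵢ; with 1/f = 1/dₒ + 1/dᵢ this gives W = w·(dₒ − f)/f.
W = 24.89 mm × (268529 − 225) / 225 = 24.89 × 1192.4613 ≈ 29680.362 mm = 29.6804 m.

29.68 m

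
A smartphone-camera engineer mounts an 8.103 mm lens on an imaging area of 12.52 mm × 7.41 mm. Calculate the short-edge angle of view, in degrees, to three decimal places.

Angle of view α = 2·arctan(h/2f) with h = 7.41 mm and f = 8.103 mm.
h/2f = 0.45724; arctan(0.45724) ≈ 24.5717°, so α ≈ 49.1434°.

49.143°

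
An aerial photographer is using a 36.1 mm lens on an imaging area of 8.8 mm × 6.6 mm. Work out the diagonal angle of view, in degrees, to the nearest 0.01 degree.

17.33°

Sensor diagonal = √(8.8² + 6.6²) = √121.0000 ≈ 11.0000 mm.
Angle of view α = 2·arctan(d/2f) with d = 11.0000 mm and f = 36.1 mm.
d/2f = 0.15235; arctan(0.15235) ≈ 8.6627°, so α ≈ 17.3253°.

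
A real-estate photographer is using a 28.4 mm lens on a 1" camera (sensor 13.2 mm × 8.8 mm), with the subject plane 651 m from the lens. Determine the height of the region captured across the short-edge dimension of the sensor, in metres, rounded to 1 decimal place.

dₒ: 651 m = 651000 mm.
Similar triangles through the lens centre give W/dₒ = h/dᵢ; with 1/f = 1/dₒ + 1/dᵢ this gives W = h·(dₒ − f)/f.
W = 8.8 mm × (651000 − 28.4) / 28.4 = 8.8 × 22921.5352 ≈ 201709.510 mm = 201.71 m.

201.7 m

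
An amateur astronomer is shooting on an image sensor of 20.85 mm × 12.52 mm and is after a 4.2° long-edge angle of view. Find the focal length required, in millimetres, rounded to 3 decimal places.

284.305 mm

From α = 2·arctan(w/2f) we get f = w / (2·tan(α/2)).
With w = 20.85 mm and α/2 = 2.1°, tan(α/2) ≈ 0.03667, so f ≈ 20.85 / 0.07334 ≈ 284.3052 mm.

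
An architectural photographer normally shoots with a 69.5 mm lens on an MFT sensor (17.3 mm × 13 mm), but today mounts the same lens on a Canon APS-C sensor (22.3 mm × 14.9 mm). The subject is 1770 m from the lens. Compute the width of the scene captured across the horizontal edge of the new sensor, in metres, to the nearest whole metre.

The focal length stays 69.5 mm; the relevant sensor dimension is now w = 22.3 mm. Object distance dₒ = 1770 m = 1.77e+06 mm.
Thin-lens field width W = w·(dₒ − f)/f = 22.3 × (1.77e+06 − 69.5)/69.5 ≈ 567905.758 mm = 567.906 m.

568 m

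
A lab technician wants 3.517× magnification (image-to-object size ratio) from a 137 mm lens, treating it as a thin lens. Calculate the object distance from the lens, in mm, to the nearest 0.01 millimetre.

With m = dᵢ/dₒ and 1/f = 1/dₒ + 1/dᵢ, substituting dᵢ = m·dₒ gives 1/f = (1 + 1/m)/dₒ, hence dₒ = f·(1 + 1/m).
dₒ = 137 × (1 + 1/3.517) = 137 × 1.28433 ≈ 175.954 mm.

175.95 mm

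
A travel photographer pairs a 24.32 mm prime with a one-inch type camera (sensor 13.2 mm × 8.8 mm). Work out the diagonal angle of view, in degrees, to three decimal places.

Sensor diagonal = √(13.2² + 8.8²) = √251.6800 ≈ 15.8644 mm.
Angle of view α = 2·arctan(d/2f) with d = 15.8644 mm and f = 24.32 mm.
d/2f = 0.32616; arctan(0.32616) ≈ 18.0643°, so α ≈ 36.1285°.

36.129°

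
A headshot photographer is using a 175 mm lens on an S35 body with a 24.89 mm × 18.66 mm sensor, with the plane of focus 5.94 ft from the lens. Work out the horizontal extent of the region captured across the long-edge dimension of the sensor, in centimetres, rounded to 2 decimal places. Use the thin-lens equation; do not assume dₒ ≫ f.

dₒ: 5.94 ft × 304.8 mm/ft = 1810.51 mm.
Similar triangles through the lens centre give W/dₒ = w/dᵢ; with 1/f = 1/dₒ + 1/dᵢ this gives W = w·(dₒ − f)/f.
W = 24.89 mm × (1810.51 − 175) / 175 = 24.89 × 9.3458 ≈ 232.617 mm = 23.2617 cm.

23.26 cm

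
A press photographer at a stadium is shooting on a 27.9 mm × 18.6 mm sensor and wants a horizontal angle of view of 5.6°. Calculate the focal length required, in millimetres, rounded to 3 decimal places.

From α = 2·arctan(w/2f) we get f = w / (2·tan(α/2)).
With w = 27.9 mm and α/2 = 2.8°, tan(α/2) ≈ 0.04891, so f ≈ 27.9 / 0.09782 ≈ 285.2285 mm.

285.228 mm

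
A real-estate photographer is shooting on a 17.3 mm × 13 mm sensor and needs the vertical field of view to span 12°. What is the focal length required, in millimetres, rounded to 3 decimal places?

61.843 mm

From α = 2·arctan(h/2f) we get f = h / (2·tan(α/2)).
With h = 13 mm and α/2 = 6°, tan(α/2) ≈ 0.10510, so f ≈ 13 / 0.21021 ≈ 61.8434 mm.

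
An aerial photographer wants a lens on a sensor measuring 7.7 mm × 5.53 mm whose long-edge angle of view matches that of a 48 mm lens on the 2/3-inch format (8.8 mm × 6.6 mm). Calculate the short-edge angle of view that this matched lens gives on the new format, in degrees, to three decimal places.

7.533°

Equal long-edge AOV ⇒ f₂ = f₁ · 7.7/8.8 = 48 × 0.87500 ≈ 42.0000 mm.
Short-edge AOV on the new format = 2·arctan(5.53 / (2 × 42.0000)) = 2·arctan(0.06583) ≈ 7.5331°.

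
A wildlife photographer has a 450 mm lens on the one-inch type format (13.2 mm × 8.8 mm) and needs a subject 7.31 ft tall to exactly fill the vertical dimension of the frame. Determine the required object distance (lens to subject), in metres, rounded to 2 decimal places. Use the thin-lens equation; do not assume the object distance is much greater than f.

114.39 m

W: 7.31 ft × 304.8 mm/ft = 2228.09 mm.
Magnification m = h/W = dᵢ/dₒ; combined with 1/f = 1/dₒ + 1/dᵢ this gives dₒ = f·(1 + W/h).
dₒ = 450 mm × (1 + 2228.09/8.8) = 450 × 254.1918 ≈ 114386.315 mm = 114.386 m.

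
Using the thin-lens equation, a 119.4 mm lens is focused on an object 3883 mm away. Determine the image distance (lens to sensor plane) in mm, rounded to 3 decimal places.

1/dᵢ = 1/f − 1/dₒ = 1/119.4 − 1/3883 = 0.0081177 mm⁻¹.
dᵢ = 1/0.0081177 ≈ 123.1880 mm.

123.188 mm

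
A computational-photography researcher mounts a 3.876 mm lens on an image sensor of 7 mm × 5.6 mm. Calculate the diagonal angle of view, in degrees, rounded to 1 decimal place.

98.3°

Sensor diagonal = √(7² + 5.6²) = √80.3600 ≈ 8.9644 mm.
Angle of view α = 2·arctan(d/2f) with d = 8.9644 mm and f = 3.876 mm.
d/2f = 1.15639; arctan(1.15639) ≈ 49.1482°, so α ≈ 98.2964°.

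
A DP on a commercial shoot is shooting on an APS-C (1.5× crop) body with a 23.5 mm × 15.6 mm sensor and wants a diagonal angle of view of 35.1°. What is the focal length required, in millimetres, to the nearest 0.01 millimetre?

Sensor diagonal = √(23.5² + 15.6²) = √795.6100 ≈ 28.2066 mm.
From α = 2·arctan(d/2f) we get f = d / (2·tan(α/2)).
With d = 28.2066 mm and α/2 = 17.55°, tan(α/2) ≈ 0.31626, so f ≈ 28.2066 / 0.63252 ≈ 44.5942 mm.

44.59 mm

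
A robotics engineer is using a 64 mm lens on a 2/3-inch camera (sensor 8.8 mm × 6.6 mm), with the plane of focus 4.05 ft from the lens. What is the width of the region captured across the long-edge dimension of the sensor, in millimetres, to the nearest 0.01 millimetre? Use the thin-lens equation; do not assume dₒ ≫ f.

dₒ: 4.05 ft × 304.8 mm/ft = 1234.44 mm.
Similar triangles through the lens centre give W/dₒ = w/dᵢ; with 1/f = 1/dₒ + 1/dᵢ this gives W = w·(dₒ − f)/f.
W = 8.8 mm × (1234.44 − 64) / 64 = 8.8 × 18.2881 ≈ 160.935 mm.

160.94 mm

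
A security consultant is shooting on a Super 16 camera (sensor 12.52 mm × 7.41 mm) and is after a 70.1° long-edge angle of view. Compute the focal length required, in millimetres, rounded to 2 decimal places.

8.92 mm

From α = 2·arctan(w/2f) we get f = w / (2·tan(α/2)).
With w = 12.52 mm and α/2 = 35.05°, tan(α/2) ≈ 0.70151, so f ≈ 12.52 / 1.40302 ≈ 8.9236 mm.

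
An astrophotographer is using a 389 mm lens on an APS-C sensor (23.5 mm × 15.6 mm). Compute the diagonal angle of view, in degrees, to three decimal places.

Sensor diagonal = √(23.5² + 15.6²) = √795.6100 ≈ 28.2066 mm.
Angle of view α = 2·arctan(d/2f) with d = 28.2066 mm and f = 389 mm.
d/2f = 0.03626; arctan(0.03626) ≈ 2.0764°, so α ≈ 4.1527°.

4.153°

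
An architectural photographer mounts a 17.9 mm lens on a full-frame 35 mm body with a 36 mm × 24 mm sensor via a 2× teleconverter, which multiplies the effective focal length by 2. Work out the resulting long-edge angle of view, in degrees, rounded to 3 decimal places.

53.386°

Effective focal length f = 17.9 × 2 = 35.8 mm.
α = 2·arctan(36 / (2 × 35.8)) = 2·arctan(0.50279) ≈ 53.3859°.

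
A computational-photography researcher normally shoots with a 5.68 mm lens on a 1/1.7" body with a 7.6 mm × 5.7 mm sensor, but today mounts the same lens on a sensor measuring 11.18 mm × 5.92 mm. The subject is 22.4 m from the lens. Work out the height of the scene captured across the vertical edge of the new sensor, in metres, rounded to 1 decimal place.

23.3 m

The focal length stays 5.68 mm; the relevant sensor dimension is now h = 5.92 mm. Object distance dₒ = 22.4 m = 22400 mm.
Thin-lens field height W = h·(dₒ − f)/f = 5.92 × (22400 − 5.68)/5.68 ≈ 23340.559 mm = 23.3406 m.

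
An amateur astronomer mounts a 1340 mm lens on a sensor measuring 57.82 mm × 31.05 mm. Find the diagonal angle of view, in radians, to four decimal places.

0.0490 rad

Sensor diagonal = √(57.82² + 31.05²) = √4307.2549 ≈ 65.6297 mm.
Angle of view α = 2·arctan(d/2f) with d = 65.6297 mm and f = 1340 mm.
d/2f = 0.02449; arctan(0.02449) ≈ 0.0245 rad, so α ≈ 0.0490 rad.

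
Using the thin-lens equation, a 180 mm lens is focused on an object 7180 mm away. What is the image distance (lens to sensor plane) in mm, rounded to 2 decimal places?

1/dᵢ = 1/f − 1/dₒ = 1/180 − 1/7180 = 0.0054163 mm⁻¹.
dᵢ = 1/0.0054163 ≈ 184.6286 mm.

184.63 mm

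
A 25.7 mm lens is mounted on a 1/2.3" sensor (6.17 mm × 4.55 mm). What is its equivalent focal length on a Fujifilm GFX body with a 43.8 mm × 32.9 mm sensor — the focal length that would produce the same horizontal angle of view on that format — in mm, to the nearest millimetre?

182 mm

Equal angle of view means equal width/f ratio, so f₂ = f₁ · (width₂/width₁) = 25.7 × 43.8/6.17.
f₂ = 25.7 × 7.09887 ≈ 182.441 mm.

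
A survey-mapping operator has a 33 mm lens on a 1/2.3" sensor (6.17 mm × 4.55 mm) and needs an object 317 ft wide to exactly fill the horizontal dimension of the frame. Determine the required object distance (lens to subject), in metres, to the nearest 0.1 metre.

W: 317 ft × 304.8 mm/ft = 96621.60 mm.
Magnification m = w/W = dᵢ/dₒ; combined with 1/f = 1/dₒ + 1/dᵢ this gives dₒ = f·(1 + W/w).
dₒ = 33 mm × (1 + 96621.6/6.17) = 33 × 15660.9023 ≈ 516809.774 mm = 516.81 m.

516.8 m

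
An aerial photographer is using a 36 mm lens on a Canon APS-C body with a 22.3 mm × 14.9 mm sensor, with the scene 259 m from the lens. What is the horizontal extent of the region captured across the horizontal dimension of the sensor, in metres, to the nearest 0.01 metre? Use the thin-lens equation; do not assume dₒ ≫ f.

160.41 m

dₒ: 259 m = 259000 mm.
Similar triangles through the lens centre give W/dₒ = w/dᵢ; with 1/f = 1/dₒ + 1/dᵢ this gives W = w·(dₒ − f)/f.
W = 22.3 mm × (259000 − 36) / 36 = 22.3 × 7193.4444 ≈ 160413.811 mm = 160.414 m.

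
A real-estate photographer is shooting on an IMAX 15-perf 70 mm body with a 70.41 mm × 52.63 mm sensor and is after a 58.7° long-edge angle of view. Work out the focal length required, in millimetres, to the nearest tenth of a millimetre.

From α = 2·arctan(w/2f) we get f = w / (2·tan(α/2)).
With w = 70.41 mm and α/2 = 29.35°, tan(α/2) ≈ 0.56232, so f ≈ 70.41 / 1.12464 ≈ 62.6065 mm.

62.6 mm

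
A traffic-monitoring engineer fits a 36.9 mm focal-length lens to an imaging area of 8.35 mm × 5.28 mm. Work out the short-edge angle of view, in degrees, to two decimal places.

Angle of view α = 2·arctan(h/2f) with h = 5.28 mm and f = 36.9 mm.
h/2f = 0.07154; arctan(0.07154) ≈ 4.0922°, so α ≈ 8.1845°.

8.18°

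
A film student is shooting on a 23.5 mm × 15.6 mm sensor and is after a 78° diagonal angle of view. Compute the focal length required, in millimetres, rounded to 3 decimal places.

Sensor diagonal = √(23.5² + 15.6²) = √795.6100 ≈ 28.2066 mm.
From α = 2·arctan(d/2f) we get f = d / (2·tan(α/2)).
With d = 28.2066 mm and α/2 = 39°, tan(α/2) ≈ 0.80978, so f ≈ 28.2066 / 1.61957 ≈ 17.4161 mm.

17.416 mm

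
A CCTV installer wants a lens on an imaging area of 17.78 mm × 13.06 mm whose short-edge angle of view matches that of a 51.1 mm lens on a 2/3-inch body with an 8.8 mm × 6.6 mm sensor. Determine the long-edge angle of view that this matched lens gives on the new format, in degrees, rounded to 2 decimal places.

10.05°

Equal short-edge AOV ⇒ f₂ = f₁ · 13.06/6.6 = 51.1 × 1.97879 ≈ 101.1161 mm.
Long-edge AOV on the new format = 2·arctan(17.78 / (2 × 101.1161)) = 2·arctan(0.08792) ≈ 10.0489°.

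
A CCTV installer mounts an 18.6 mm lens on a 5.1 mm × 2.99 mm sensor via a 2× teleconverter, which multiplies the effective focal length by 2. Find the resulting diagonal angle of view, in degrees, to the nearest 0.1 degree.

Effective focal length f = 18.6 × 2 = 37.2 mm.
Sensor diagonal = √(5.1² + 2.99²) = √34.9501 ≈ 5.9119 mm.
α = 2·arctan(5.912 / (2 × 37.2)) = 2·arctan(0.07946) ≈ 9.0864°.

9.1°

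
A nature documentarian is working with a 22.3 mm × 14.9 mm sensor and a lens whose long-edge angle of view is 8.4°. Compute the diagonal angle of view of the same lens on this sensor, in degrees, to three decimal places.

10.094°

From the long-edge AOV: f = 22.3 / (2·tan(4.2°)) = 22.3 / 0.14687 ≈ 151.8341 mm.
Sensor diagonal = √(22.3² + 14.9²) = √719.3000 ≈ 26.8198 mm.
Diagonal AOV = 2·arctan(26.8198 / (2 × 151.8341)) = 2·arctan(0.08832) ≈ 10.0945°.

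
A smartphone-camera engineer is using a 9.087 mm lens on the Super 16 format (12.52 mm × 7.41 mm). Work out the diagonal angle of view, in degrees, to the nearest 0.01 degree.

77.36°

Sensor diagonal = √(12.52² + 7.41²) = √211.6585 ≈ 14.5485 mm.
Angle of view α = 2·arctan(d/2f) with d = 14.5485 mm and f = 9.087 mm.
d/2f = 0.80051; arctan(0.80051) ≈ 38.6777°, so α ≈ 77.3553°.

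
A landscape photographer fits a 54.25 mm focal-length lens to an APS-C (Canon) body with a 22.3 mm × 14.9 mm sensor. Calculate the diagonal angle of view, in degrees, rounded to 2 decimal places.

Sensor diagonal = √(22.3² + 14.9²) = √719.3000 ≈ 26.8198 mm.
Angle of view α = 2·arctan(d/2f) with d = 26.8198 mm and f = 54.25 mm.
d/2f = 0.24719; arctan(0.24719) ≈ 13.8844°, so α ≈ 27.7689°.

27.77°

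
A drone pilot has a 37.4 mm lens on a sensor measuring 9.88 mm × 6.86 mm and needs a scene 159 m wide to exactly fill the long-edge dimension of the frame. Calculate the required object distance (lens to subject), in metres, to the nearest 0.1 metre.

W: 159 m = 159000 mm.
Magnification m = w/W = dᵢ/dₒ; combined with 1/f = 1/dₒ + 1/dᵢ this gives dₒ = f·(1 + W/w).
dₒ = 37.4 mm × (1 + 159000/9.88) = 37.4 × 16094.1174 ≈ 601919.991 mm = 601.92 m.

601.9 m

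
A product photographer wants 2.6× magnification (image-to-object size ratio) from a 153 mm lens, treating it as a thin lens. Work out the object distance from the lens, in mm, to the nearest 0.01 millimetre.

With m = dᵢ/dₒ and 1/f = 1/dₒ + 1/dᵢ, substituting dᵢ = m·dₒ gives 1/f = (1 + 1/m)/dₒ, hence dₒ = f·(1 + 1/m).
dₒ = 153 × (1 + 1/2.6) = 153 × 1.38462 ≈ 211.846 mm.

211.85 mm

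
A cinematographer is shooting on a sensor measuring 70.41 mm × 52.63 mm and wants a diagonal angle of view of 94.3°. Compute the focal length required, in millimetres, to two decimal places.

40.77 mm

Sensor diagonal = √(70.41² + 52.63²) = √7727.4850 ≈ 87.9061 mm.
From α = 2·arctan(d/2f) we get f = d / (2·tan(α/2)).
With d = 87.9061 mm and α/2 = 47.15°, tan(α/2) ≈ 1.07801, so f ≈ 87.9061 / 2.15603 ≈ 40.7723 mm.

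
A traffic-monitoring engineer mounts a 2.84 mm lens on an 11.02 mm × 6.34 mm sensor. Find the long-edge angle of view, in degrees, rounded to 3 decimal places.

Angle of view α = 2·arctan(w/2f) with w = 11.02 mm and f = 2.84 mm.
w/2f = 1.94014; arctan(1.94014) ≈ 62.7322°, so α ≈ 125.4644°.

125.464°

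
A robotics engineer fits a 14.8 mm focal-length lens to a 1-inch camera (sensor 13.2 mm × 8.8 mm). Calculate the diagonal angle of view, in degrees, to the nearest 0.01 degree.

Sensor diagonal = √(13.2² + 8.8²) = √251.6800 ≈ 15.8644 mm.
Angle of view α = 2·arctan(d/2f) with d = 15.8644 mm and f = 14.8 mm.
d/2f = 0.53596; arctan(0.53596) ≈ 28.1895°, so α ≈ 56.3791°.

56.38°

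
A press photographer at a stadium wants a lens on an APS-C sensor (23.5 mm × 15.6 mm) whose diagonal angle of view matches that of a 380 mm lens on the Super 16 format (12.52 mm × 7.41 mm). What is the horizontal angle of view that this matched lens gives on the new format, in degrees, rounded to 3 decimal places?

Sensor diagonal = √(12.52² + 7.41²) = √211.6585 ≈ 14.5485 mm.
Sensor diagonal = √(23.5² + 15.6²) = √795.6100 ≈ 28.2066 mm.
Equal diagonal AOV ⇒ f₂ = f₁ · 28.2066/14.5485 = 380 × 1.93880 ≈ 736.7427 mm.
Horizontal AOV on the new format = 2·arctan(23.5 / (2 × 736.7427)) = 2·arctan(0.01595) ≈ 1.8274°.

1.827°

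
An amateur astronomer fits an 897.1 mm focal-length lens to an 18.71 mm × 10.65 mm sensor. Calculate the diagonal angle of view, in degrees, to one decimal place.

Sensor diagonal = √(18.71² + 10.65²) = √463.4866 ≈ 21.5287 mm.
Angle of view α = 2·arctan(d/2f) with d = 21.5287 mm and f = 897.1 mm.
d/2f = 0.01200; arctan(0.01200) ≈ 0.6875°, so α ≈ 1.3749°.

1.4°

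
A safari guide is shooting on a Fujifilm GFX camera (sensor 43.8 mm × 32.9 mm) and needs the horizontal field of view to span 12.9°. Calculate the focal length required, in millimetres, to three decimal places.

193.717 mm

From α = 2·arctan(w/2f) we get f = w / (2·tan(α/2)).
With w = 43.8 mm and α/2 = 6.45°, tan(α/2) ≈ 0.11305, so f ≈ 43.8 / 0.22610 ≈ 193.7167 mm.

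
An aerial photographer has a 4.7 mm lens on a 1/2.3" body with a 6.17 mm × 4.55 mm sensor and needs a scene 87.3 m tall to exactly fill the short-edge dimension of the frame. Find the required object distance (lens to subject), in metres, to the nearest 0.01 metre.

W: 87.3 m = 87300 mm.
Magnification m = h/W = dᵢ/dₒ; combined with 1/f = 1/dₒ + 1/dᵢ this gives dₒ = f·(1 + W/h).
dₒ = 4.7 mm × (1 + 87300/4.55) = 4.7 × 19187.8132 ≈ 90182.722 mm = 90.1827 m.

90.18 m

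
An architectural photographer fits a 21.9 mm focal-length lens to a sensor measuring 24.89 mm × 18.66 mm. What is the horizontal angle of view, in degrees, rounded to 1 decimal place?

59.2°

Angle of view α = 2·arctan(w/2f) with w = 24.89 mm and f = 21.9 mm.
w/2f = 0.56826; arctan(0.56826) ≈ 29.6080°, so α ≈ 59.2161°.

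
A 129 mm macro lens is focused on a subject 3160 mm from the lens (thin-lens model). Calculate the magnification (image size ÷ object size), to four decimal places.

Thin lens: 1/f = 1/dₒ + 1/dᵢ → 1/dᵢ = 1/129 − 1/3160 = 0.0074355 mm⁻¹, so dᵢ ≈ 134.4903 mm.
Magnification m = dᵢ/dₒ = 134.4903/3160 ≈ 0.04256.

0.0426×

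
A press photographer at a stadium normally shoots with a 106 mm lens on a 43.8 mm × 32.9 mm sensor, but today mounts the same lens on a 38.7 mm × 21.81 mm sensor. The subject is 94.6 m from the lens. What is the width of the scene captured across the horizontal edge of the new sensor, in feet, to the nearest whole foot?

113 ft

The focal length stays 106 mm; the relevant sensor dimension is now w = 38.7 mm. Object distance dₒ = 94.6 m = 94600 mm.
Thin-lens field width W = w·(dₒ − f)/f = 38.7 × (94600 − 106)/106 ≈ 34499.225 mm = 34499.225/304.8 ft = 113.186 ft.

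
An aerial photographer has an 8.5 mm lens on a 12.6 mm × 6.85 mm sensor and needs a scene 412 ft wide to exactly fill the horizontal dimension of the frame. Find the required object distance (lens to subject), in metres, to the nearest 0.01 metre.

84.72 m

W: 412 ft × 304.8 mm/ft = 125577.60 mm.
Magnification m = w/W = dᵢ/dₒ; combined with 1/f = 1/dₒ + 1/dᵢ this gives dₒ = f·(1 + W/w).
dₒ = 8.5 mm × (1 + 125578/12.6) = 8.5 × 9967.4759 ≈ 84723.545 mm = 84.7235 m.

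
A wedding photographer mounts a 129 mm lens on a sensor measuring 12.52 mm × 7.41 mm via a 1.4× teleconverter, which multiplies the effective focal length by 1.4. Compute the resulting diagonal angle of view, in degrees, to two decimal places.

4.61°

Effective focal length f = 129 × 1.4 = 180.6 mm.
Sensor diagonal = √(12.52² + 7.41²) = √211.6585 ≈ 14.5485 mm.
α = 2·arctan(14.548 / (2 × 180.6)) = 2·arctan(0.04028) ≈ 4.6130°.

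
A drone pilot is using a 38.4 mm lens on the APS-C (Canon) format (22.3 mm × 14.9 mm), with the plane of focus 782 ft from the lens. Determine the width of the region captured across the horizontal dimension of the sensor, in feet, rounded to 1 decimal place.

454.1 ft

dₒ: 782 ft × 304.8 mm/ft = 238353.59 mm.
Similar triangles through the lens centre give W/dₒ = w/dᵢ; with 1/f = 1/dₒ + 1/dᵢ this gives W = w·(dₒ − f)/f.
W = 22.3 mm × (238354 − 38.4) / 38.4 = 22.3 × 6206.1248 ≈ 138396.583 mm = 138396.583/304.8 ft = 454.057 ft.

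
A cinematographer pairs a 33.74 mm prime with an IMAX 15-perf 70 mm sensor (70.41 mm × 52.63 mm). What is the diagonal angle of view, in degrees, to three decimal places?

104.978°

Sensor diagonal = √(70.41² + 52.63²) = √7727.4850 ≈ 87.9061 mm.
Angle of view α = 2·arctan(d/2f) with d = 87.9061 mm and f = 33.74 mm.
d/2f = 1.30270; arctan(1.30270) ≈ 52.4888°, so α ≈ 104.9776°.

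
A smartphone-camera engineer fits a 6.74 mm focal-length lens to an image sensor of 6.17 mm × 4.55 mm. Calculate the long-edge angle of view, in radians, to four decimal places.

Angle of view α = 2·arctan(w/2f) with w = 6.17 mm and f = 6.74 mm.
w/2f = 0.45772; arctan(0.45772) ≈ 0.4293 rad, so α ≈ 0.8585 rad.

0.8585 rad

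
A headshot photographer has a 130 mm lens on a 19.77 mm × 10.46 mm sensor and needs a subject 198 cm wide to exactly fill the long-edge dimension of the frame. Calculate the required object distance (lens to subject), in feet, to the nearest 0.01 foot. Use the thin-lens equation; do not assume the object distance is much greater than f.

W: 198 cm = 1980 mm.
Magnification m = w/W = dᵢ/dₒ; combined with 1/f = 1/dₒ + 1/dᵢ this gives dₒ = f·(1 + W/w).
dₒ = 130 mm × (1 + 1980/19.77) = 130 × 101.1517 ≈ 13149.727 mm = 13149.727/304.8 ft = 43.1421 ft.

43.14 ft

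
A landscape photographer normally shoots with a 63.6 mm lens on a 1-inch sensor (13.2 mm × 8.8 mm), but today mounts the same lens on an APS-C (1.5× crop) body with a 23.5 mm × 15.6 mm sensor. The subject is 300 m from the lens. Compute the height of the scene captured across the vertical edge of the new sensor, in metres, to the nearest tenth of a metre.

The focal length stays 63.6 mm; the relevant sensor dimension is now h = 15.6 mm. Object distance dₒ = 300 m = 300000 mm.
Thin-lens field height W = h·(dₒ − f)/f = 15.6 × (300000 − 63.6)/63.6 ≈ 73569.306 mm = 73.5693 m.

73.6 m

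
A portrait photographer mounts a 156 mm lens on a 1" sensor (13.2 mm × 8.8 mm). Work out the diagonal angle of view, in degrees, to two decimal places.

Sensor diagonal = √(13.2² + 8.8²) = √251.6800 ≈ 15.8644 mm.
Angle of view α = 2·arctan(d/2f) with d = 15.8644 mm and f = 156 mm.
d/2f = 0.05085; arctan(0.05085) ≈ 2.9108°, so α ≈ 5.8217°.

5.82°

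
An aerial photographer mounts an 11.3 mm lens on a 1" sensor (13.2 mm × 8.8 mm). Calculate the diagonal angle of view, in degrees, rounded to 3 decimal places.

70.135°

Sensor diagonal = √(13.2² + 8.8²) = √251.6800 ≈ 15.8644 mm.
Angle of view α = 2·arctan(d/2f) with d = 15.8644 mm and f = 11.3 mm.
d/2f = 0.70197; arctan(0.70197) ≈ 35.0675°, so α ≈ 70.1351°.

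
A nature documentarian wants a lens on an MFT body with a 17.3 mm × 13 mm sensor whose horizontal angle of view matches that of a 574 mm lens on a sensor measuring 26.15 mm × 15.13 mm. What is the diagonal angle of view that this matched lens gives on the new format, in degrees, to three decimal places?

3.264°

Equal horizontal AOV ⇒ f₂ = f₁ · 17.3/26.15 = 574 × 0.66157 ≈ 379.7400 mm.
Sensor diagonal = √(17.3² + 13²) = √468.2900 ≈ 21.6400 mm.
Diagonal AOV on the new format = 2·arctan(21.6400 / (2 × 379.7400)) = 2·arctan(0.02849) ≈ 3.2642°.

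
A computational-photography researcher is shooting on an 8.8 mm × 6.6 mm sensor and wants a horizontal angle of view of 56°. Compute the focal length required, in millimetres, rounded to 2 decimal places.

8.28 mm

From α = 2·arctan(w/2f) we get f = w / (2·tan(α/2)).
With w = 8.8 mm and α/2 = 28°, tan(α/2) ≈ 0.53171, so f ≈ 8.8 / 1.06342 ≈ 8.2752 mm.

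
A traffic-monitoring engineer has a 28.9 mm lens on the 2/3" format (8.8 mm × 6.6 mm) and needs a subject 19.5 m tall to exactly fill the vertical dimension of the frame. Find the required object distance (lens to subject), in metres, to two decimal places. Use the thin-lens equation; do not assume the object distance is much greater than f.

85.42 m

W: 19.5 m = 19500 mm.
Magnification m = h/W = dᵢ/dₒ; combined with 1/f = 1/dₒ + 1/dᵢ this gives dₒ = f·(1 + W/h).
dₒ = 28.9 mm × (1 + 19500/6.6) = 28.9 × 2955.5455 ≈ 85415.264 mm = 85.4153 m.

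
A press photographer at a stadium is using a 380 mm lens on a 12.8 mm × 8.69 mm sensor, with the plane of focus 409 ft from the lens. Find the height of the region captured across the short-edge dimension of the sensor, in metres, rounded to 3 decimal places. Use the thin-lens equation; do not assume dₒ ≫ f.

2.842 m

dₒ: 409 ft × 304.8 mm/ft = 124663.20 mm.
Similar triangles through the lens centre give W/dₒ = h/dᵢ; with 1/f = 1/dₒ + 1/dᵢ this gives W = h·(dₒ − f)/f.
W = 8.69 mm × (124663 − 380) / 380 = 8.69 × 327.0610 ≈ 2842.160 mm = 2.84216 m.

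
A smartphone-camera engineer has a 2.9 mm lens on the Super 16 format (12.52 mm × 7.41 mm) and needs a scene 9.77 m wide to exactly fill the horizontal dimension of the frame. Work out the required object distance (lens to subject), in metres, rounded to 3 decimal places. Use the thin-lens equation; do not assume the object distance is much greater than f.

2.266 m

W: 9.77 m = 9770 mm.
Magnification m = w/W = dᵢ/dₒ; combined with 1/f = 1/dₒ + 1/dᵢ this gives dₒ = f·(1 + W/w).
dₒ = 2.9 mm × (1 + 9770/12.52) = 2.9 × 781.3514 ≈ 2265.919 mm = 2.26592 m.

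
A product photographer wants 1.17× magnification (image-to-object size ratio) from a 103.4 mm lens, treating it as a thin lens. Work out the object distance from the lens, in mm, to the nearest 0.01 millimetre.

With m = dᵢ/dₒ and 1/f = 1/dₒ + 1/dᵢ, substituting dᵢ = m·dₒ gives 1/f = (1 + 1/m)/dₒ, hence dₒ = f·(1 + 1/m).
dₒ = 103.4 × (1 + 1/1.17) = 103.4 × 1.85470 ≈ 191.776 mm.

191.78 mm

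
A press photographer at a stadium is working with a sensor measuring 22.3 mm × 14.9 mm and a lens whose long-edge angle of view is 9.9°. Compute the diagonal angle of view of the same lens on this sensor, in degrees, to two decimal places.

From the long-edge AOV: f = 22.3 / (2·tan(4.95°)) = 22.3 / 0.17322 ≈ 128.7389 mm.
Sensor diagonal = √(22.3² + 14.9²) = √719.3000 ≈ 26.8198 mm.
Diagonal AOV = 2·arctan(26.8198 / (2 × 128.7389)) = 2·arctan(0.10416) ≈ 11.8934°.

11.89°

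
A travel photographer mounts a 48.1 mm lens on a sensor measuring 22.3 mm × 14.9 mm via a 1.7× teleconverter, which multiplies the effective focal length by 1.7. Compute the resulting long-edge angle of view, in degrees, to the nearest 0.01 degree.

15.53°

Effective focal length f = 48.1 × 1.7 = 81.77 mm.
α = 2·arctan(22.3 / (2 × 81.77)) = 2·arctan(0.13636) ≈ 15.5297°.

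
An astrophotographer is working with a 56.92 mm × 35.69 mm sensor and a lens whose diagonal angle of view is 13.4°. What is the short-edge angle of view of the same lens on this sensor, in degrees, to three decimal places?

Sensor diagonal = √(56.92² + 35.69²) = √4513.6625 ≈ 67.1838 mm.
From the diagonal AOV: f = 67.1838 / (2·tan(6.7°)) = 67.1838 / 0.23495 ≈ 285.9542 mm.
Short-edge AOV = 2·arctan(35.69 / (2 × 285.9542)) = 2·arctan(0.06241) ≈ 7.1418°.

7.142°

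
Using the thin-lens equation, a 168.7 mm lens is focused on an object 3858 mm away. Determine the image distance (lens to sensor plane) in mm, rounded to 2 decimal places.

1/dᵢ = 1/f − 1/dₒ = 1/168.7 − 1/3858 = 0.0056685 mm⁻¹.
dᵢ = 1/0.0056685 ≈ 176.4141 mm.

176.41 mm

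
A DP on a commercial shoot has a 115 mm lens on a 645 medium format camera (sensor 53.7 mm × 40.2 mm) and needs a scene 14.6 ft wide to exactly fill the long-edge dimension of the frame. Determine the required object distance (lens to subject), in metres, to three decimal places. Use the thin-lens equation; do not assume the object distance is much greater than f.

W: 14.6 ft × 304.8 mm/ft = 4450.08 mm.
Magnification m = w/W = dᵢ/dₒ; combined with 1/f = 1/dₒ + 1/dᵢ this gives dₒ = f·(1 + W/w).
dₒ = 115 mm × (1 + 4450.08/53.7) = 115 × 83.8693 ≈ 9644.966 mm = 9.64497 m.

9.645 m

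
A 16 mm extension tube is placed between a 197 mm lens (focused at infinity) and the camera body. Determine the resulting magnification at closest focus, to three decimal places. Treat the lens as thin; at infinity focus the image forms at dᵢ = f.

0.081×

The tube moves the image plane from f to f + e, so dᵢ = 197 + 16 = 213 mm. Focus is achieved when 1/f = 1/dₒ + 1/dᵢ, giving dₒ = 1/(1/f − 1/(f+e)).
Magnification m = dᵢ/dₒ = (f+e)·(1/f − 1/(f+e)) = e/f = 16/197 ≈ 0.0812.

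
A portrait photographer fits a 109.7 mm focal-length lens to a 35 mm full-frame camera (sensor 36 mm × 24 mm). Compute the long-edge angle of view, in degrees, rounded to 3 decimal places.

Angle of view α = 2·arctan(w/2f) with w = 36 mm and f = 109.7 mm.
w/2f = 0.16408; arctan(0.16408) ≈ 9.3183°, so α ≈ 18.6366°.

18.637°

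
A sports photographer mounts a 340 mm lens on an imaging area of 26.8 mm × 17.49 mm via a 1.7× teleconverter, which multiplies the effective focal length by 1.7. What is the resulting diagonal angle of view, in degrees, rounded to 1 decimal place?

Effective focal length f = 340 × 1.7 = 578 mm.
Sensor diagonal = √(26.8² + 17.49²) = √1024.1401 ≈ 32.0022 mm.
α = 2·arctan(32.002 / (2 × 578)) = 2·arctan(0.02768) ≈ 3.1715°.

3.2°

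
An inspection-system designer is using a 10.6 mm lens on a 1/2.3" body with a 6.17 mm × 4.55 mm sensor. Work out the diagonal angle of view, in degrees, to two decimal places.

39.76°

Sensor diagonal = √(6.17² + 4.55²) = √58.7714 ≈ 7.6663 mm.
Angle of view α = 2·arctan(d/2f) with d = 7.6663 mm and f = 10.6 mm.
d/2f = 0.36162; arctan(0.36162) ≈ 19.8808°, so α ≈ 39.7616°.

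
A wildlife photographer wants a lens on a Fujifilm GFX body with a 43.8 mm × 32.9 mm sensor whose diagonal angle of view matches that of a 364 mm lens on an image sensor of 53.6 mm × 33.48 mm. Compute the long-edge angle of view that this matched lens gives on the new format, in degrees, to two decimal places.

Sensor diagonal = √(53.6² + 33.48²) = √3993.8704 ≈ 63.1971 mm.
Sensor diagonal = √(43.8² + 32.9²) = √3000.8500 ≈ 54.7800 mm.
Equal diagonal AOV ⇒ f₂ = f₁ · 54.7800/63.1971 = 364 × 0.86681 ≈ 315.5197 mm.
Long-edge AOV on the new format = 2·arctan(43.8 / (2 × 315.5197)) = 2·arctan(0.06941) ≈ 7.9410°.

7.94°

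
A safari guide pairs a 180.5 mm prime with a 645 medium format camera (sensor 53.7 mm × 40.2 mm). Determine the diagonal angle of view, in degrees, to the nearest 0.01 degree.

21.05°

Sensor diagonal = √(53.7² + 40.2²) = √4499.7300 ≈ 67.0800 mm.
Angle of view α = 2·arctan(d/2f) with d = 67.0800 mm and f = 180.5 mm.
d/2f = 0.18582; arctan(0.18582) ≈ 10.5265°, so α ≈ 21.0530°.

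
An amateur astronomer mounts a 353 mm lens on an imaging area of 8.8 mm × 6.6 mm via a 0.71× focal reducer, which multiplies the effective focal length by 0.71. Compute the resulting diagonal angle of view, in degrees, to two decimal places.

2.51°

Effective focal length f = 353 × 0.71 = 250.63 mm.
Sensor diagonal = √(8.8² + 6.6²) = √121.0000 ≈ 11.0000 mm.
α = 2·arctan(11.000 / (2 × 250.63)) = 2·arctan(0.02194) ≈ 2.5143°.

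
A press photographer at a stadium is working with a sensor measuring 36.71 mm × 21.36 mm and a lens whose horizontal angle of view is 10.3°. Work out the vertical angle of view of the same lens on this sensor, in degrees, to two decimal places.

6.00°

From the horizontal AOV: f = 36.71 / (2·tan(5.15°)) = 36.71 / 0.18025 ≈ 203.6564 mm.
Vertical AOV = 2·arctan(21.36 / (2 × 203.6564)) = 2·arctan(0.05244) ≈ 6.0038°.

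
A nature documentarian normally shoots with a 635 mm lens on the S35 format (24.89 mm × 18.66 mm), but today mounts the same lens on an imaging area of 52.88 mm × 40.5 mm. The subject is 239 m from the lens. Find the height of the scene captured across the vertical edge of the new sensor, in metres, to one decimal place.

15.2 m

The focal length stays 635 mm; the relevant sensor dimension is now h = 40.5 mm. Object distance dₒ = 239 m = 239000 mm.
Thin-lens field height W = h·(dₒ − f)/f = 40.5 × (239000 − 635)/635 ≈ 15202.807 mm = 15.2028 m.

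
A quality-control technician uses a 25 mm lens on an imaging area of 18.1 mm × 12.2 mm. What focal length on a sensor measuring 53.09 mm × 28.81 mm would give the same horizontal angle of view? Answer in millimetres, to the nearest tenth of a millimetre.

73.3 mm

Equal angle of view means equal width/f ratio, so f₂ = f₁ · (width₂/width₁) = 25 × 53.09/18.1.
f₂ = 25 × 2.93315 ≈ 73.329 mm.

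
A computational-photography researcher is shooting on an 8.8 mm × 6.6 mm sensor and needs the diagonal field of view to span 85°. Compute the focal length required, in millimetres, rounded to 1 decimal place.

Sensor diagonal = √(8.8² + 6.6²) = √121.0000 ≈ 11.0000 mm.
From α = 2·arctan(d/2f) we get f = d / (2·tan(α/2)).
With d = 11.0000 mm and α/2 = 42.5°, tan(α/2) ≈ 0.91633, so f ≈ 11.0000 / 1.83266 ≈ 6.0022 mm.

6.0 mm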